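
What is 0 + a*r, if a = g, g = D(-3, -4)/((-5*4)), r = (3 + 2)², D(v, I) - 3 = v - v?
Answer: -15/4 ≈ -3.7500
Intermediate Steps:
D(v, I) = 3 (D(v, I) = 3 + (v - v) = 3 + 0 = 3)
r = 25 (r = 5² = 25)
g = -3/20 (g = 3/((-5*4)) = 3/(-20) = 3*(-1/20) = -3/20 ≈ -0.15000)
a = -3/20 ≈ -0.15000
0 + a*r = 0 - 3/20*25 = 0 - 15/4 = -15/4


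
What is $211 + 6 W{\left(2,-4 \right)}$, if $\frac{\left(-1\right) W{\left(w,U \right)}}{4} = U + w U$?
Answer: $499$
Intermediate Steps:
$W{\left(w,U \right)} = - 4 U - 4 U w$ ($W{\left(w,U \right)} = - 4 \left(U + w U\right) = - 4 \left(U + U w\right) = - 4 U - 4 U w$)
$211 + 6 W{\left(2,-4 \right)} = 211 + 6 \left(\left(-4\right) \left(-4\right) \left(1 + 2\right)\right) = 211 + 6 \left(\left(-4\right) \left(-4\right) 3\right) = 211 + 6 \cdot 48 = 211 + 288 = 499$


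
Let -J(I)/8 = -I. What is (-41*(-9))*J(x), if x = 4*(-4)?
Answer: -47232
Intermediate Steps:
x = -16
J(I) = 8*I (J(I) = -(-8)*I = 8*I)
(-41*(-9))*J(x) = (-41*(-9))*(8*(-16)) = 369*(-128) = -47232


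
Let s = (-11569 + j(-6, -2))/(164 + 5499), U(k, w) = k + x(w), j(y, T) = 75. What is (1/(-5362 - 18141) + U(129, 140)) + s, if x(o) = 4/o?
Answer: 84516148607/665487445 ≈ 127.00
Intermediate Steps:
U(k, w) = k + 4/w
s = -1642/809 (s = (-11569 + 75)/(164 + 5499) = -11494/5663 = -11494*1/5663 = -1642/809 ≈ -2.0297)
(1/(-5362 - 18141) + U(129, 140)) + s = (1/(-5362 - 18141) + (129 + 4/140)) - 1642/809 = (1/(-23503) + (129 + 4*(1/140))) - 1642/809 = (-1/23503 + (129 + 1/35)) - 1642/809 = (-1/23503 + 4516/35) - 1642/809 = 106139513/822605 - 1642/809 = 84516148607/665487445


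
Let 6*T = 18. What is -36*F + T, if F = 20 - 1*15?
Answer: -177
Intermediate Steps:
T = 3 (T = (1/6)*18 = 3)
F = 5 (F = 20 - 15 = 5)
-36*F + T = -36*5 + 3 = -180 + 3 = -177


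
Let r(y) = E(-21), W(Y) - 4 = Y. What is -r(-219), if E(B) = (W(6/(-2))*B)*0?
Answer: 0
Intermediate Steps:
W(Y) = 4 + Y
E(B) = 0 (E(B) = ((4 + 6/(-2))*B)*0 = ((4 + 6*(-½))*B)*0 = ((4 - 3)*B)*0 = (1*B)*0 = B*0 = 0)
r(y) = 0
-r(-219) = -1*0 = 0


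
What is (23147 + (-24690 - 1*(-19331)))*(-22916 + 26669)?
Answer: 66758364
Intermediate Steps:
(23147 + (-24690 - 1*(-19331)))*(-22916 + 26669) = (23147 + (-24690 + 19331))*3753 = (23147 - 5359)*3753 = 17788*3753 = 66758364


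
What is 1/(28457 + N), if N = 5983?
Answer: 1/34440 ≈ 2.9036e-5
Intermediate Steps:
1/(28457 + N) = 1/(28457 + 5983) = 1/34440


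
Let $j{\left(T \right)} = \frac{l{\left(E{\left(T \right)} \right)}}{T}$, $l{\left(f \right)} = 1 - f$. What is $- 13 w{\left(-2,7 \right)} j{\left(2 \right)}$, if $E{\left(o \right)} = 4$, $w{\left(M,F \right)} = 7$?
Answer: $\frac{273}{2} \approx 136.5$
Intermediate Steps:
$j{\left(T \right)} = - \frac{3}{T}$ ($j{\left(T \right)} = \frac{1 - 4}{T} = - \frac{3}{T}$)
$- 13 w{\left(-2,7 \right)} j{\left(2 \right)} = \left(-13\right) 7 \left(- \frac{3}{2}\right) = - 91 \left(\left(-3\right) \frac{1}{2}\right) = \left(-91\right) \left(- \frac{3}{2}\right) = \frac{273}{2}$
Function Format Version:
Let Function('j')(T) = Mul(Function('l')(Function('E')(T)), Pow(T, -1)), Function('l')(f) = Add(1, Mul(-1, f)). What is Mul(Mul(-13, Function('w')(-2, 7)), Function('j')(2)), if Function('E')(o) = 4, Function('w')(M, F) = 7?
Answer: Rational(273, 2) ≈ 136.50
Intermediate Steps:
Function('j')(T) = Mul(-3, Pow(T, -1)) (Function('j')(T) = Mul(Add(1, Mul(-1, 4)), Pow(T, -1)) = Mul(Add(1, -4), Pow(T, -1)) = Mul(-3, Pow(T, -1)))
Mul(Mul(-13, Function('w')(-2, 7)), Function('j')(2)) = Mul(Mul(-13, 7), Mul(-3, Pow(2, -1))) = Mul(-91, Mul(-3, Rational(1, 2))) = Mul(-91, Rational(-3, 2)) = Rational(273, 2)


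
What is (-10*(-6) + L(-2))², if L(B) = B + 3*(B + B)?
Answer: 2116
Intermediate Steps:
L(B) = 7*B (L(B) = B + 3*(2*B) = B + 6*B = 7*B)
(-10*(-6) + L(-2))² = (-10*(-6) + 7*(-2))² = (60 - 14)² = 46² = 2116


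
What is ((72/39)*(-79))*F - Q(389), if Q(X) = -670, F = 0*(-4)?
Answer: 670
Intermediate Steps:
F = 0
((72/39)*(-79))*F - Q(389) = ((72/39)*(-79))*0 - 1*(-670) = ((72*(1/39))*(-79))*0 + 670 = ((24/13)*(-79))*0 + 670 = -1896/13*0 + 670 = 0 + 670 = 670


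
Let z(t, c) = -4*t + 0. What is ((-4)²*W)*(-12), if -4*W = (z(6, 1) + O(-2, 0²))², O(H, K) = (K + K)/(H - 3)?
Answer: 27648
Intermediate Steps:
z(t, c) = -4*t
O(H, K) = 2*K/(-3 + H) (O(H, K) = (2*K)/(-3 + H) = 2*K/(-3 + H))
W = -144 (W = -(-4*6 + 2*0²/(-3 - 2))²/4 = -(-24 + 2*0/(-5))²/4 = -(-24 + 2*0*(-⅕))²/4 = -(-24 + 0)²/4 = -¼*(-24)² = -¼*576 = -144)
((-4)²*W)*(-12) = ((-4)²*(-144))*(-12) = (16*(-144))*(-12) = -2304*(-12) = 27648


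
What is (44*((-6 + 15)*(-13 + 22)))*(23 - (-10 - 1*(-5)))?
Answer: 99792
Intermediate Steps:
(44*((-6 + 15)*(-13 + 22)))*(23 - (-10 - 1*(-5))) = (44*(9*9))*(23 - (-10 + 5)) = (44*81)*(23 - 1*(-5)) = 3564*(23 + 5) = 3564*28 = 99792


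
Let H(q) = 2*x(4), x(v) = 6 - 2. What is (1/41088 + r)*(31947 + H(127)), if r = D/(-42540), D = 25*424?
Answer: -231934854305/29131392 ≈ -7961.7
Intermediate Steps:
x(v) = 4
D = 10600
H(q) = 8 (H(q) = 2*4 = 8)
r = -530/2127 (r = 10600/(-42540) = 10600*(-1/42540) = -530/2127 ≈ -0.24918)
(1/41088 + r)*(31947 + H(127)) = (1/41088 - 530/2127)*(31947 + 8) = (1/41088 - 530/2127)*31955 = -7258171/29131392*31955 = -231934854305/29131392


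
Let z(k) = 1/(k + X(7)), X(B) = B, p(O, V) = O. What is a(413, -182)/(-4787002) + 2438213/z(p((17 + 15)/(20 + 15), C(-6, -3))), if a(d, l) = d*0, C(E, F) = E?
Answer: 675385001/35 ≈ 1.9297e+7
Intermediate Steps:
z(k) = 1/(7 + k) (z(k) = 1/(k + 7) = 1/(7 + k))
a(d, l) = 0
a(413, -182)/(-4787002) + 2438213/z(p((17 + 15)/(20 + 15), C(-6, -3))) = 0/(-4787002) + 2438213/(1/(7 + (17 + 15)/(20 + 15))) = 0*(-1/4787002) + 2438213/(1/(7 + 32/35)) = 0 + 2438213/(1/(7 + 32*(1/35))) = 0 + 2438213/(1/(7 + 32/35)) = 0 + 2438213/(1/(277/35)) = 0 + 2438213/(35/277) = 0 + 2438213*(277/35) = 0 + 675385001/35 = 675385001/35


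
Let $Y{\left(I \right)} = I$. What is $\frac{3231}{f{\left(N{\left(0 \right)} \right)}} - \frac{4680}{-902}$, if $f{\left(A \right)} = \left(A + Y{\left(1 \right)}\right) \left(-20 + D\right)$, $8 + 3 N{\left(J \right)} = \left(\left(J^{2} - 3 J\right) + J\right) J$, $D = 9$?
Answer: $\frac{409113}{2255} \approx 181.42$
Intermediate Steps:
$N{\left(J \right)} = - \frac{8}{3} + \frac{J \left(J^{2} - 2 J\right)}{3}$ ($N{\left(J \right)} = - \frac{8}{3} + \frac{\left(\left(J^{2} - 3 J\right) + J\right) J}{3} = - \frac{8}{3} + \frac{\left(J^{2} - 2 J\right) J}{3} = - \frac{8}{3} + \frac{J \left(J^{2} - 2 J\right)}{3}$)
$f{\left(A \right)} = -11 - 11 A$ ($f{\left(A \right)} = \left(A + 1\right) \left(-20 + 9\right) = \left(1 + A\right) \left(-11\right) = -11 - 11 A$)
$\frac{3231}{f{\left(N{\left(0 \right)} \right)}} - \frac{4680}{-902} = \frac{3231}{-11 - 11 \left(- \frac{8}{3} - \frac{2 \cdot 0^{2}}{3} + \frac{0^{3}}{3}\right)} - \frac{4680}{-902} = \frac{3231}{-11 - 11 \left(- \frac{8}{3} - 0 + \frac{1}{3} \cdot 0\right)} - - \frac{2340}{451} = \frac{3231}{-11 - 11 \left(- \frac{8}{3} + 0 + 0\right)} + \frac{2340}{451} = \frac{3231}{-11 - - \frac{88}{3}} + \frac{2340}{451} = \frac{3231}{-11 + \frac{88}{3}} + \frac{2340}{451} = \frac{3231}{\frac{55}{3}} + \frac{2340}{451} = 3231 \cdot \frac{3}{55} + \frac{2340}{451} = \frac{9693}{55} + \frac{2340}{451} = \frac{409113}{2255}$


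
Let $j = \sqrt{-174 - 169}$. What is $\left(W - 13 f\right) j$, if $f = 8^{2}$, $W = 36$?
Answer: $- 5572 i \sqrt{7} \approx - 14742.0 i$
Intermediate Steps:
$f = 64$
$j = 7 i \sqrt{7}$ ($j = \sqrt{-343} = 7 i \sqrt{7} \approx 18.52 i$)
$\left(W - 13 f\right) j = \left(36 - 832\right) 7 i \sqrt{7} = - 796 \cdot 7 i \sqrt{7} = - 5572 i \sqrt{7}$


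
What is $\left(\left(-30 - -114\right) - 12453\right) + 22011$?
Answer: $9642$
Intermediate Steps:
$\left(\left(-30 - -114\right) - 12453\right) + 22011 = \left(\left(-30 + 114\right) - 12453\right) + 22011 = \left(84 - 12453\right) + 22011 = -12369 + 22011 = 9642$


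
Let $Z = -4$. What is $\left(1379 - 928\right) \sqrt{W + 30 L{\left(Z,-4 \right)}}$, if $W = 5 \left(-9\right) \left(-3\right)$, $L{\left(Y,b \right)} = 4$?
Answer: $451 \sqrt{255} \approx 7201.9$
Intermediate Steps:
$W = 135$ ($W = \left(-45\right) \left(-3\right) = 135$)
$\left(1379 - 928\right) \sqrt{W + 30 L{\left(Z,-4 \right)}} = \left(1379 - 928\right) \sqrt{135 + 30 \cdot 4} = 451 \sqrt{135 + 120} = 451 \sqrt{255}$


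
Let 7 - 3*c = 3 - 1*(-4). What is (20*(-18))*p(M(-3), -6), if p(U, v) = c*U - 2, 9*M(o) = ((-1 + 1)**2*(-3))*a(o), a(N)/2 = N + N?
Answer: 720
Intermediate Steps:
c = 0 (c = 7/3 - (3 - 1*(-4))/3 = 7/3 - (3 + 4)/3 = 7/3 - 1/3*7 = 7/3 - 7/3 = 0)
a(N) = 4*N (a(N) = 2*(N + N) = 2*(2*N) = 4*N)
M(o) = 0 (M(o) = (((-1 + 1)**2*(-3))*(4*o))/9 = ((0**2*(-3))*(4*o))/9 = ((0*(-3))*(4*o))/9 = (0*(4*o))/9 = (1/9)*0 = 0)
p(U, v) = -2 (p(U, v) = 0*U - 2 = 0 - 2 = -2)
(20*(-18))*p(M(-3), -6) = (20*(-18))*(-2) = -360*(-2) = 720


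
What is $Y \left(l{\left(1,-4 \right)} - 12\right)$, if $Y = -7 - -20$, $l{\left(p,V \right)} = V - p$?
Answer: $-221$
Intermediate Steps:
$Y = 13$ ($Y = -7 + 20 = 13$)
$Y \left(l{\left(1,-4 \right)} - 12\right) = 13 \left(\left(-4 - 1\right) - 12\right) = 13 \left(-5 - 12\right) = 13 \left(-17\right) = -221$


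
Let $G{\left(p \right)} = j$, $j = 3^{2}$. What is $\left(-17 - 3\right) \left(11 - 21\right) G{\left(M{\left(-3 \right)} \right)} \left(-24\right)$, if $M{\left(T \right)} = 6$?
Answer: $-43200$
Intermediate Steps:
$j = 9$
$G{\left(p \right)} = 9$
$\left(-17 - 3\right) \left(11 - 21\right) G{\left(M{\left(-3 \right)} \right)} \left(-24\right) = \left(-17 - 3\right) \left(11 - 21\right) 9 \left(-24\right) = \left(-20\right) \left(-10\right) 9 \left(-24\right) = 200 \cdot 9 \left(-24\right) = 1800 \left(-24\right) = -43200$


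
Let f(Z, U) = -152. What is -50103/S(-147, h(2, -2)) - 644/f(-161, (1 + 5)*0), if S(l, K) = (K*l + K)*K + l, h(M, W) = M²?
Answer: 2303677/94354 ≈ 24.415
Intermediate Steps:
S(l, K) = l + K*(K + K*l) (S(l, K) = (K + K*l)*K + l = K*(K + K*l) + l = l + K*(K + K*l))
-50103/S(-147, h(2, -2)) - 644/f(-161, (1 + 5)*0) = -50103/(-147 + (2²)² - 147*(2²)²) - 644/(-152) = -50103/(-147 + 4² - 147*4²) - 644*(-1/152) = -50103/(-147 + 16 - 147*16) + 161/38 = -50103/(-147 + 16 - 2352) + 161/38 = -50103/(-2483) + 161/38 = -50103*(-1/2483) + 161/38 = 50103/2483 + 161/38 = 2303677/94354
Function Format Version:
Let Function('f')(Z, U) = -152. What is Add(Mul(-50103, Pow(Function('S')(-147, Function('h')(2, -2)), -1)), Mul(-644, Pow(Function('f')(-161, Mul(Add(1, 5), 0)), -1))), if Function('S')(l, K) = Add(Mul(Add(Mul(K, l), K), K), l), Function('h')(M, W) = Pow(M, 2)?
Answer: Rational(2303677, 94354) ≈ 24.415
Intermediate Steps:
Function('S')(l, K) = Add(l, Mul(K, Add(K, Mul(K, l)))) (Function('S')(l, K) = Add(Mul(Add(K, Mul(K, l)), K), l) = Add(Mul(K, Add(K, Mul(K, l))), l) = Add(l, Mul(K, Add(K, Mul(K, l)))))
Add(Mul(-50103, Pow(Function('S')(-147, Function('h')(2, -2)), -1)), Mul(-644, Pow(Function('f')(-161, Mul(Add(1, 5), 0)), -1))) = Add(Mul(-50103, Pow(Add(-147, Pow(Pow(2, 2), 2), Mul(-147, Pow(Pow(2, 2), 2))), -1)), Mul(-644, Pow(-152, -1))) = Add(Mul(-50103, Pow(Add(-147, Pow(4, 2), Mul(-147, Pow(4, 2))), -1)), Mul(-644, Rational(-1, 152))) = Add(Mul(-50103, Pow(Add(-147, 16, Mul(-147, 16)), -1)), Rational(161, 38)) = Add(Mul(-50103, Pow(Add(-147, 16, -2352), -1)), Rational(161, 38)) = Add(Mul(-50103, Pow(-2483, -1)), Rational(161, 38)) = Add(Mul(-50103, Rational(-1, 2483)), Rational(161, 38)) = Add(Rational(50103, 2483), Rational(161, 38)) = Rational(2303677, 94354)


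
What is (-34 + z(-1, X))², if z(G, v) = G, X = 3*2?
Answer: 1225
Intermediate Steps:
X = 6
(-34 + z(-1, X))² = (-34 - 1)² = (-35)² = 1225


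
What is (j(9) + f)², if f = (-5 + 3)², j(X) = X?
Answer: 169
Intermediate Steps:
f = 4 (f = (-2)² = 4)
(j(9) + f)² = (9 + 4)² = 13² = 169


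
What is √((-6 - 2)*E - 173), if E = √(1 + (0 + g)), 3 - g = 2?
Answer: √(-173 - 8*√2) ≈ 13.576*I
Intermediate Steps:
g = 1 (g = 3 - 1*2 = 3 - 2 = 1)
E = √2 (E = √(1 + (0 + 1)) = √(1 + 1) = √2 ≈ 1.4142)
√((-6 - 2)*E - 173) = √((-6 - 2)*√2 - 173) = √(-8*√2 - 173) = √(-173 - 8*√2)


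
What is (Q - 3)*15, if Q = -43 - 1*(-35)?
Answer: -165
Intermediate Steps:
Q = -8 (Q = -43 + 35 = -8)
(Q - 3)*15 = (-8 - 3)*15 = -11*15 = -165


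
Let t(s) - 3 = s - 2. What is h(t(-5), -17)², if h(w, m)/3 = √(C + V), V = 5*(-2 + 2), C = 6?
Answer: 54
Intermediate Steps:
V = 0 (V = 5*0 = 0)
t(s) = 1 + s (t(s) = 3 + (s - 2) = 3 + (-2 + s) = 1 + s)
h(w, m) = 3*√6 (h(w, m) = 3*√(6 + 0) = 3*√6)
h(t(-5), -17)² = (3*√6)² = 54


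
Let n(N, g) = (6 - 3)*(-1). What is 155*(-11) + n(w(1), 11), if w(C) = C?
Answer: -1708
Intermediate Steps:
n(N, g) = -3 (n(N, g) = 3*(-1) = -3)
155*(-11) + n(w(1), 11) = 155*(-11) - 3 = -1705 - 3 = -1708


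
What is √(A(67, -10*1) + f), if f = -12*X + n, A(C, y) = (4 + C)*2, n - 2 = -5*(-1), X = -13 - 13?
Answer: √461 ≈ 21.471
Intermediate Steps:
X = -26
n = 7 (n = 2 - 5*(-1) = 2 + 5 = 7)
A(C, y) = 8 + 2*C
f = 319 (f = -12*(-26) + 7 = 312 + 7 = 319)
√(A(67, -10*1) + f) = √((8 + 2*67) + 319) = √((8 + 134) + 319) = √(142 + 319) = √461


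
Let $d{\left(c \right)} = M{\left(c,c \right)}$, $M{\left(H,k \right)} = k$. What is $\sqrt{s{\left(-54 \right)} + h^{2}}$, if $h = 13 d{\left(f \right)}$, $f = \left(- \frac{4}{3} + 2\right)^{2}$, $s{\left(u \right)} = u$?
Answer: $\frac{i \sqrt{1670}}{9} \approx 4.5406 i$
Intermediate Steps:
$f = \frac{4}{9}$ ($f = \left(\left(-4\right) \frac{1}{3} + 2\right)^{2} = \left(- \frac{4}{3} + 2\right)^{2} = \left(\frac{2}{3}\right)^{2} = \frac{4}{9} \approx 0.44444$)
$d{\left(c \right)} = c$
$h = \frac{52}{9}$ ($h = 13 \cdot \frac{4}{9} = \frac{52}{9} \approx 5.7778$)
$\sqrt{s{\left(-54 \right)} + h^{2}} = \sqrt{-54 + \left(\frac{52}{9}\right)^{2}} = \sqrt{-54 + \frac{2704}{81}} = \sqrt{- \frac{1670}{81}} = \frac{i \sqrt{1670}}{9}$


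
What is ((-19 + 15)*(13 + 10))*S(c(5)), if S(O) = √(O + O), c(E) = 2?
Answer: -184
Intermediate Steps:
S(O) = √2*√O (S(O) = √(2*O) = √2*√O)
((-19 + 15)*(13 + 10))*S(c(5)) = ((-19 + 15)*(13 + 10))*(√2*√2) = -4*23*2 = -92*2 = -184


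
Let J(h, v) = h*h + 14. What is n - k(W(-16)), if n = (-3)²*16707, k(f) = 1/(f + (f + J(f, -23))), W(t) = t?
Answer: 35786393/238 ≈ 1.5036e+5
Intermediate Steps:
J(h, v) = 14 + h² (J(h, v) = h² + 14 = 14 + h²)
k(f) = 1/(14 + f² + 2*f) (k(f) = 1/(f + (f + (14 + f²))) = 1/(f + (14 + f + f²)) = 1/(14 + f² + 2*f))
n = 150363 (n = 9*16707 = 150363)
n - k(W(-16)) = 150363 - 1/(14 + (-16)² + 2*(-16)) = 150363 - 1/(14 + 256 - 32) = 150363 - 1/238 = 35786393/238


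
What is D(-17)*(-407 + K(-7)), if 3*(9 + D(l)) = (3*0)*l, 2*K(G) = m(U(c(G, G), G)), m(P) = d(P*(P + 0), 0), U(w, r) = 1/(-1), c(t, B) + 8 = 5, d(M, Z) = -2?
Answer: 3672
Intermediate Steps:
c(t, B) = -3 (c(t, B) = -8 + 5 = -3)
U(w, r) = -1
m(P) = -2
K(G) = -1 (K(G) = (1/2)*(-2) = -1)
D(l) = -9 (D(l) = -9 + ((3*0)*l)/3 = -9 + (0*l)/3 = -9 + (1/3)*0 = -9 + 0 = -9)
D(-17)*(-407 + K(-7)) = -9*(-407 - 1) = -9*(-408) = 3672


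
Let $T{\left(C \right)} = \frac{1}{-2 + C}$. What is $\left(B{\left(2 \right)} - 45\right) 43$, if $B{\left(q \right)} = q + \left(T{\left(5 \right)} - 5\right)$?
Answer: $- \frac{6149}{3} \approx -2049.7$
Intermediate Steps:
$B{\left(q \right)} = - \frac{14}{3} + q$ ($B{\left(q \right)} = q - \left(5 - \frac{1}{-2 + 5}\right) = q - \left(5 - \frac{1}{3}\right) = q + \left(\frac{1}{3} - 5\right) = q - \frac{14}{3} = - \frac{14}{3} + q$)
$\left(B{\left(2 \right)} - 45\right) 43 = \left(\left(- \frac{14}{3} + 2\right) - 45\right) 43 = \left(- \frac{8}{3} - 45\right) 43 = \left(- \frac{143}{3}\right) 43 = - \frac{6149}{3}$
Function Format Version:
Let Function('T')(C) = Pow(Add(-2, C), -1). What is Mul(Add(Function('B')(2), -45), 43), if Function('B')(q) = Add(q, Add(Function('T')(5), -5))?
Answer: Rational(-6149, 3) ≈ -2049.7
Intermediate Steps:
Function('B')(q) = Add(Rational(-14, 3), q) (Function('B')(q) = Add(q, Add(Pow(Add(-2, 5), -1), -5)) = Add(q, Add(Pow(3, -1), -5)) = Add(q, Add(Rational(1, 3), -5)) = Add(q, Rational(-14, 3)) = Add(Rational(-14, 3), q))
Mul(Add(Function('B')(2), -45), 43) = Mul(Add(Add(Rational(-14, 3), 2), -45), 43) = Mul(Add(Rational(-8, 3), -45), 43) = Mul(Rational(-143, 3), 43) = Rational(-6149, 3)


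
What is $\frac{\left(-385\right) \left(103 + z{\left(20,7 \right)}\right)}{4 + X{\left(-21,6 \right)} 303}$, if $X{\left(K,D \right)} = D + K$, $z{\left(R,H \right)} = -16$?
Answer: $\frac{33495}{4541} \approx 7.3761$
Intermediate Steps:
$\frac{\left(-385\right) \left(103 + z{\left(20,7 \right)}\right)}{4 + X{\left(-21,6 \right)} 303} = \frac{\left(-385\right) \left(103 - 16\right)}{4 + \left(6 - 21\right) 303} = \frac{\left(-385\right) 87}{4 - 4545} = - \frac{33495}{4 - 4545} = - \frac{33495}{-4541} = \left(-33495\right) \left(- \frac{1}{4541}\right) = \frac{33495}{4541}$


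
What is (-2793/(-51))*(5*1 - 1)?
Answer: 3724/17 ≈ 219.06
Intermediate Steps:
(-2793/(-51))*(5*1 - 1) = (-2793*(-1)/51)*(5 - 1) = -57*(-49/51)*4 = (931/17)*4 = 3724/17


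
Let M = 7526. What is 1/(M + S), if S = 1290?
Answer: 1/8816 ≈ 0.00011343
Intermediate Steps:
1/(M + S) = 1/(7526 + 1290) = 1/8816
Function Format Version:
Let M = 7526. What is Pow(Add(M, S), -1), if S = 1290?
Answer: Rational(1, 8816) ≈ 0.00011343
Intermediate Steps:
Pow(Add(M, S), -1) = Pow(Add(7526, 1290), -1) = Pow(8816, -1) = Rational(1, 8816)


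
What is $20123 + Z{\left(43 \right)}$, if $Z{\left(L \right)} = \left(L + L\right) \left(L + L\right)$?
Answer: $27519$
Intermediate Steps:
$Z{\left(L \right)} = 4 L^{2}$ ($Z{\left(L \right)} = 2 L 2 L = 4 L^{2}$)
$20123 + Z{\left(43 \right)} = 20123 + 4 \cdot 43^{2} = 20123 + 4 \cdot 1849 = 20123 + 7396 = 27519$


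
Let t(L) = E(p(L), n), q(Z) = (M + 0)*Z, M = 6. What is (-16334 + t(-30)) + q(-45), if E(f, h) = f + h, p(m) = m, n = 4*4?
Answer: -16618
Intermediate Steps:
q(Z) = 6*Z (q(Z) = (6 + 0)*Z = 6*Z)
n = 16
t(L) = 16 + L (t(L) = L + 16 = 16 + L)
(-16334 + t(-30)) + q(-45) = (-16334 + (16 - 30)) + 6*(-45) = (-16334 - 14) - 270 = -16348 - 270 = -16618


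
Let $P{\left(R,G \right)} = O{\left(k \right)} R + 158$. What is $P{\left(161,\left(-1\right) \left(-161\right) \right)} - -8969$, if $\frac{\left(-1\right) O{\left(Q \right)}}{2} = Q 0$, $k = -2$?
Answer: $9127$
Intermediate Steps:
$O{\left(Q \right)} = 0$ ($O{\left(Q \right)} = - 2 Q 0 = \left(-2\right) 0 = 0$)
$P{\left(R,G \right)} = 158$ ($P{\left(R,G \right)} = 0 R + 158 = 0 + 158 = 158$)
$P{\left(161,\left(-1\right) \left(-161\right) \right)} - -8969 = 158 - -8969 = 158 + 8969 = 9127$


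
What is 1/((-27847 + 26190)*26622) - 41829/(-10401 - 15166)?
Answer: 1845188178599/1127828224818 ≈ 1.6361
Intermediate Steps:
1/((-27847 + 26190)*26622) - 41829/(-10401 - 15166) = (1/26622)/(-1657) - 41829/(-25567) = -1/1657*1/26622 - 41829*(-1/25567) = -1/44112654 + 41829/25567 = 1845188178599/1127828224818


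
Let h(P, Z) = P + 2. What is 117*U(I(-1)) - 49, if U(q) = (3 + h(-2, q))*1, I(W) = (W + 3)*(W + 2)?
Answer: 302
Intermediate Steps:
h(P, Z) = 2 + P
I(W) = (2 + W)*(3 + W) (I(W) = (3 + W)*(2 + W) = (2 + W)*(3 + W))
U(q) = 3 (U(q) = (3 + (2 - 2))*1 = (3 + 0)*1 = 3*1 = 3)
117*U(I(-1)) - 49 = 117*3 - 49 = 351 - 49 = 302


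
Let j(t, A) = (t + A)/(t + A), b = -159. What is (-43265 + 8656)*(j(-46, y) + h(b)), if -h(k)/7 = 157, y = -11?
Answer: 38000682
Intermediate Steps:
h(k) = -1099 (h(k) = -7*157 = -1099)
j(t, A) = 1 (j(t, A) = (A + t)/(A + t) = 1)
(-43265 + 8656)*(j(-46, y) + h(b)) = (-43265 + 8656)*(1 - 1099) = -34609*(-1098) = 38000682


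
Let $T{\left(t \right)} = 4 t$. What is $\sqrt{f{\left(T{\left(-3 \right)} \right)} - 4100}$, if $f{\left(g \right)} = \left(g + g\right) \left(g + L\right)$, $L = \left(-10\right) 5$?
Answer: $2 i \sqrt{653} \approx 51.108 i$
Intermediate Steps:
$L = -50$
$f{\left(g \right)} = 2 g \left(-50 + g\right)$ ($f{\left(g \right)} = \left(g + g\right) \left(g - 50\right) = 2 g \left(-50 + g\right)$)
$\sqrt{f{\left(T{\left(-3 \right)} \right)} - 4100} = \sqrt{2 \cdot 4 \left(-3\right) \left(-50 + 4 \left(-3\right)\right) - 4100} = \sqrt{2 \left(-12\right) \left(-50 - 12\right) - 4100} = \sqrt{2 \left(-12\right) \left(-62\right) - 4100} = \sqrt{1488 - 4100} = \sqrt{-2612} = 2 i \sqrt{653}$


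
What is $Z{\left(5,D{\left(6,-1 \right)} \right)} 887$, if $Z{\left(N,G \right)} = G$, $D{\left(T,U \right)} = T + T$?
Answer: $10644$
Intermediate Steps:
$D{\left(T,U \right)} = 2 T$
$Z{\left(5,D{\left(6,-1 \right)} \right)} 887 = 2 \cdot 6 \cdot 887 = 12 \cdot 887 = 10644$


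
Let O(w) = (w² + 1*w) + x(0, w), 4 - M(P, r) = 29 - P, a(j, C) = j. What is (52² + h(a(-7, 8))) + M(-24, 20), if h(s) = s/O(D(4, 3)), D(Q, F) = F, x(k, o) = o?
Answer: 39818/15 ≈ 2654.5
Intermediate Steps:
M(P, r) = -25 + P (M(P, r) = 4 - (29 - P) = 4 + (-29 + P) = -25 + P)
O(w) = w² + 2*w (O(w) = (w² + 1*w) + w = (w² + w) + w = (w + w²) + w = w² + 2*w)
h(s) = s/15 (h(s) = s/((3*(2 + 3))) = s/((3*5)) = s/15)
(52² + h(a(-7, 8))) + M(-24, 20) = (52² + (1/15)*(-7)) + (-25 - 24) = (2704 - 7/15) - 49 = 40553/15 - 49 = 39818/15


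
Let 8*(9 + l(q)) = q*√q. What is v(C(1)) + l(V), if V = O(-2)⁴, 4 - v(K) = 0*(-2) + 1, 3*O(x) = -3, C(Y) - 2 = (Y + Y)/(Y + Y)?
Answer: -47/8 ≈ -5.8750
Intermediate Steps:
C(Y) = 3 (C(Y) = 2 + (Y + Y)/(Y + Y) = 2 + (2*Y)/((2*Y)) = 2 + (2*Y)*(1/(2*Y)) = 2 + 1 = 3)
O(x) = -1 (O(x) = (⅓)*(-3) = -1)
v(K) = 3 (v(K) = 4 - (0*(-2) + 1) = 4 - (0 + 1) = 4 - 1*1 = 4 - 1 = 3)
V = 1 (V = (-1)⁴ = 1)
l(q) = -9 + q^(3/2)/8 (l(q) = -9 + (q*√q)/8 = -9 + q^(3/2)/8)
v(C(1)) + l(V) = 3 + (-9 + 1^(3/2)/8) = 3 + (-9 + (⅛)*1) = 3 + (-9 + ⅛) = 3 - 71/8 = -47/8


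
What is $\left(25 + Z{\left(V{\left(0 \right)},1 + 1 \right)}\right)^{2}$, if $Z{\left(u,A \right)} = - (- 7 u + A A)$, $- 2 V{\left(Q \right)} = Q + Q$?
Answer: $441$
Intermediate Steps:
$V{\left(Q \right)} = - Q$ ($V{\left(Q \right)} = - \frac{Q + Q}{2} = - \frac{2 Q}{2} = - Q$)
$Z{\left(u,A \right)} = - A^{2} + 7 u$ ($Z{\left(u,A \right)} = - (- 7 u + A^{2}) = - (A^{2} - 7 u) = - A^{2} + 7 u$)
$\left(25 + Z{\left(V{\left(0 \right)},1 + 1 \right)}\right)^{2} = \left(25 + \left(- \left(1 + 1\right)^{2} + 7 \left(\left(-1\right) 0\right)\right)\right)^{2} = \left(25 + \left(- 2^{2} + 7 \cdot 0\right)\right)^{2} = \left(25 + \left(\left(-1\right) 4 + 0\right)\right)^{2} = \left(25 + \left(-4 + 0\right)\right)^{2} = \left(25 - 4\right)^{2} = 21^{2} = 441$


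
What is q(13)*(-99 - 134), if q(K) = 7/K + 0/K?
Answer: -1631/13 ≈ -125.46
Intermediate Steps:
q(K) = 7/K (q(K) = 7/K + 0 = 7/K)
q(13)*(-99 - 134) = (7/13)*(-99 - 134) = (7*(1/13))*(-233) = (7/13)*(-233) = -1631/13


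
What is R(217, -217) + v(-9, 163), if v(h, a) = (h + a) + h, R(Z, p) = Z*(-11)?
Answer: -2242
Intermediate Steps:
R(Z, p) = -11*Z
v(h, a) = a + 2*h (v(h, a) = (a + h) + h = a + 2*h)
R(217, -217) + v(-9, 163) = -11*217 + (163 + 2*(-9)) = -2387 + (163 - 18) = -2387 + 145 = -2242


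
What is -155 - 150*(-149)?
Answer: 22195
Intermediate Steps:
-155 - 150*(-149) = -155 + 22350 = 22195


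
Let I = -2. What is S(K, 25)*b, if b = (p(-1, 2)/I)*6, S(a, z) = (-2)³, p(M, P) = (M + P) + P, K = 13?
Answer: 72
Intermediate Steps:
p(M, P) = M + 2*P
S(a, z) = -8
b = -9 (b = ((-1 + 2*2)/(-2))*6 = ((-1 + 4)*(-½))*6 = (3*(-½))*6 = -3/2*6 = -9)
S(K, 25)*b = -8*(-9) = 72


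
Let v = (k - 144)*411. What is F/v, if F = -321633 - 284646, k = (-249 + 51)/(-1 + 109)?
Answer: 1212558/119875 ≈ 10.115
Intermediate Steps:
k = -11/6 (k = -198/108 = -198*1/108 = -11/6 ≈ -1.8333)
F = -606279
v = -119875/2 (v = (-11/6 - 144)*411 = -875/6*411 = -119875/2 ≈ -59938.)
F/v = -606279/(-119875/2) = -606279*(-2/119875) = 1212558/119875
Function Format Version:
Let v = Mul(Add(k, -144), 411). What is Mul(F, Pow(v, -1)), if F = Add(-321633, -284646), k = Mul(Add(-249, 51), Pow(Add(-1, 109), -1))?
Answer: Rational(1212558, 119875) ≈ 10.115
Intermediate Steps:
k = Rational(-11, 6) (k = Mul(-198, Pow(108, -1)) = Mul(-198, Rational(1, 108)) = Rational(-11, 6) ≈ -1.8333)
F = -606279
v = Rational(-119875, 2) (v = Mul(Add(Rational(-11, 6), -144), 411) = Mul(Rational(-875, 6), 411) = Rational(-119875, 2) ≈ -59938.)
Mul(F, Pow(v, -1)) = Mul(-606279, Pow(Rational(-119875, 2), -1)) = Mul(-606279, Rational(-2, 119875)) = Rational(1212558, 119875)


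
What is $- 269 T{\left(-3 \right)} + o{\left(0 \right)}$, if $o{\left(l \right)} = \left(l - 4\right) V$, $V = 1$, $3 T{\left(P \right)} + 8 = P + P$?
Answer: $\frac{3754}{3} \approx 1251.3$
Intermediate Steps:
$T{\left(P \right)} = - \frac{8}{3} + \frac{2 P}{3}$ ($T{\left(P \right)} = - \frac{8}{3} + \frac{P + P}{3} = - \frac{8}{3} + \frac{2 P}{3}$)
$o{\left(l \right)} = -4 + l$ ($o{\left(l \right)} = \left(l - 4\right) 1 = \left(-4 + l\right) 1 = -4 + l$)
$- 269 T{\left(-3 \right)} + o{\left(0 \right)} = - 269 \left(- \frac{8}{3} + \frac{2}{3} \left(-3\right)\right) + \left(-4 + 0\right) = - 269 \left(- \frac{8}{3} - 2\right) - 4 = \left(-269\right) \left(- \frac{14}{3}\right) - 4 = \frac{3766}{3} - 4 = \frac{3754}{3}$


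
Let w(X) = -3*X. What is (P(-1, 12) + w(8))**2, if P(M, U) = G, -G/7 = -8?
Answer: 1024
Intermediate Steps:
G = 56 (G = -7*(-8) = 56)
P(M, U) = 56
(P(-1, 12) + w(8))**2 = (56 - 3*8)**2 = (56 - 24)**2 = 32**2 = 1024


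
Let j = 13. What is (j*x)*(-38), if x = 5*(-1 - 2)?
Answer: 7410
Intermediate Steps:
x = -15 (x = 5*(-3) = -15)
(j*x)*(-38) = (13*(-15))*(-38) = -195*(-38) = 7410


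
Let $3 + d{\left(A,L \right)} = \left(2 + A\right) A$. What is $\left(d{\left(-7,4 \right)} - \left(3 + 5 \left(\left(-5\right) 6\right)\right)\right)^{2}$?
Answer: $32041$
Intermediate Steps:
$d{\left(A,L \right)} = -3 + A \left(2 + A\right)$ ($d{\left(A,L \right)} = -3 + \left(2 + A\right) A = -3 + A \left(2 + A\right)$)
$\left(d{\left(-7,4 \right)} - \left(3 + 5 \left(\left(-5\right) 6\right)\right)\right)^{2} = \left(\left(-3 + \left(-7\right)^{2} + 2 \left(-7\right)\right) - \left(3 + 5 \left(\left(-5\right) 6\right)\right)\right)^{2} = \left(\left(-3 + 49 - 14\right) - -147\right)^{2} = \left(32 + \left(150 - 3\right)\right)^{2} = \left(32 + 147\right)^{2} = 179^{2} = 32041$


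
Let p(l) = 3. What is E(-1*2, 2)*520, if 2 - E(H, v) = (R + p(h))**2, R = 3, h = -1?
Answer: -17680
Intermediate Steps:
E(H, v) = -34 (E(H, v) = 2 - (3 + 3)**2 = 2 - 1*6**2 = 2 - 1*36 = 2 - 36 = -34)
E(-1*2, 2)*520 = -34*520 = -17680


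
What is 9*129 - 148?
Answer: 1013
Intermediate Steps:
9*129 - 148 = 1161 - 148 = 1013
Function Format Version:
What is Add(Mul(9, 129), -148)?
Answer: 1013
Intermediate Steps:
Add(Mul(9, 129), -148) = Add(1161, -148) = 1013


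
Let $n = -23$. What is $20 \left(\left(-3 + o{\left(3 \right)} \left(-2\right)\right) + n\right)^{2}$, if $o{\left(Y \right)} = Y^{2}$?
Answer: $38720$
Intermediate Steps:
$20 \left(\left(-3 + o{\left(3 \right)} \left(-2\right)\right) + n\right)^{2} = 20 \left(\left(-3 + 3^{2} \left(-2\right)\right) - 23\right)^{2} = 20 \left(\left(-3 + 9 \left(-2\right)\right) - 23\right)^{2} = 20 \left(\left(-3 - 18\right) - 23\right)^{2} = 20 \left(-21 - 23\right)^{2} = 20 \left(-44\right)^{2} = 20 \cdot 1936 = 38720$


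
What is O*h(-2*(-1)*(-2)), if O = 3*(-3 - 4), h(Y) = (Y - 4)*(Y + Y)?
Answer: -1344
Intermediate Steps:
h(Y) = 2*Y*(-4 + Y) (h(Y) = (-4 + Y)*(2*Y) = 2*Y*(-4 + Y))
O = -21 (O = 3*(-7) = -21)
O*h(-2*(-1)*(-2)) = -42*-2*(-1)*(-2)*(-4 - 2*(-1)*(-2)) = -42*2*(-2)*(-4 + 2*(-2)) = -42*(-4)*(-4 - 4) = -42*(-4)*(-8) = -21*64 = -1344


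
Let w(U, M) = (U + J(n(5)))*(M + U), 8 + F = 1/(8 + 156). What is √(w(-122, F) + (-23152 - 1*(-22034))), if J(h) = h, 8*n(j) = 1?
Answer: √1584175138/328 ≈ 121.35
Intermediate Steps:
F = -1311/164 (F = -8 + 1/(8 + 156) = -8 + 1/164 = -1311/164 ≈ -7.9939)
n(j) = ⅛ (n(j) = (⅛)*1 = ⅛)
w(U, M) = (⅛ + U)*(M + U) (w(U, M) = (U + ⅛)*(M + U) = (⅛ + U)*(M + U))
√(w(-122, F) + (-23152 - 1*(-22034))) = √(((-122)² + (⅛)*(-1311/164) + (⅛)*(-122) - 1311/164*(-122)) + (-23152 - 1*(-22034))) = √((14884 - 1311/1312 - 61/4 + 79971/82) + (-23152 + 22034)) = √(20786025/1312 - 1118) = √(19319209/1312) = √1584175138/328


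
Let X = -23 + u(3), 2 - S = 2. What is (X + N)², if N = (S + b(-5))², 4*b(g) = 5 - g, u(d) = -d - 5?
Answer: 9801/16 ≈ 612.56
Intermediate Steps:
u(d) = -5 - d
b(g) = 5/4 - g/4 (b(g) = (5 - g)/4 = 5/4 - g/4)
S = 0 (S = 2 - 1*2 = 2 - 2 = 0)
X = -31 (X = -23 + (-5 - 1*3) = -23 + (-5 - 3) = -23 - 8 = -31)
N = 25/4 (N = (0 + (5/4 - ¼*(-5)))² = (0 + (5/4 + 5/4))² = (0 + 5/2)² = (5/2)² = 25/4 ≈ 6.2500)
(X + N)² = (-31 + 25/4)² = (-99/4)² = 9801/16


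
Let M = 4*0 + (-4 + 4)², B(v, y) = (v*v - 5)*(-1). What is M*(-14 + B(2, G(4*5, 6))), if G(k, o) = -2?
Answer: 0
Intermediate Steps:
B(v, y) = 5 - v² (B(v, y) = (v² - 5)*(-1) = (-5 + v²)*(-1) = 5 - v²)
M = 0 (M = 0 + 0² = 0 + 0 = 0)
M*(-14 + B(2, G(4*5, 6))) = 0*(-14 + (5 - 1*2²)) = 0*(-14 + (5 - 1*4)) = 0*(-14 + (5 - 4)) = 0*(-14 + 1) = 0*(-13) = 0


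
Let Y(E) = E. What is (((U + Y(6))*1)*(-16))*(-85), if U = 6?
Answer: 16320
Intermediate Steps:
(((U + Y(6))*1)*(-16))*(-85) = (((6 + 6)*1)*(-16))*(-85) = ((12*1)*(-16))*(-85) = (12*(-16))*(-85) = -192*(-85) = 16320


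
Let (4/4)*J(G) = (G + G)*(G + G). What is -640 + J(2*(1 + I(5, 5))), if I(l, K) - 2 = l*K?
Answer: 11904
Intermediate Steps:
I(l, K) = 2 + K*l (I(l, K) = 2 + l*K = 2 + K*l)
J(G) = 4*G**2 (J(G) = (G + G)*(G + G) = (2*G)*(2*G) = 4*G**2)
-640 + J(2*(1 + I(5, 5))) = -640 + 4*(2*(1 + (2 + 5*5)))**2 = -640 + 4*(2*(1 + (2 + 25)))**2 = -640 + 4*(2*(1 + 27))**2 = -640 + 4*(2*28)**2 = -640 + 4*56**2 = -640 + 4*3136 = -640 + 12544 = 11904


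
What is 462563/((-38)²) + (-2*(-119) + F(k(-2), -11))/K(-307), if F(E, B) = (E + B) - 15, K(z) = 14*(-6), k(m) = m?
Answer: 458953/1444 ≈ 317.83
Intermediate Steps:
K(z) = -84
F(E, B) = -15 + B + E (F(E, B) = (B + E) - 15 = -15 + B + E)
462563/((-38)²) + (-2*(-119) + F(k(-2), -11))/K(-307) = 462563/((-38)²) + (-2*(-119) + (-15 - 11 - 2))/(-84) = 462563/1444 + (238 - 28)*(-1/84) = 462563*(1/1444) + 210*(-1/84) = 462563/1444 - 5/2 = 458953/1444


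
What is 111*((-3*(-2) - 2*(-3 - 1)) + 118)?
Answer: 14652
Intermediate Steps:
111*((-3*(-2) - 2*(-3 - 1)) + 118) = 111*((6 - 2*(-4)) + 118) = 111*((6 + 8) + 118) = 111*(14 + 118) = 111*132 = 14652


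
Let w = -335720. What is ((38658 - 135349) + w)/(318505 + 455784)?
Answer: -432411/774289 ≈ -0.55846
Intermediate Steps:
((38658 - 135349) + w)/(318505 + 455784) = ((38658 - 135349) - 335720)/(318505 + 455784) = (-96691 - 335720)/774289 = -432411*1/774289 = -432411/774289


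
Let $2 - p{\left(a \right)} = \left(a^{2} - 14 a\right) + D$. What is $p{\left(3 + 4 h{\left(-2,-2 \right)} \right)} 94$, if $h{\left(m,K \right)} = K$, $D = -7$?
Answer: $-8084$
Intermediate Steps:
$p{\left(a \right)} = 9 - a^{2} + 14 a$ ($p{\left(a \right)} = 2 - \left(\left(a^{2} - 14 a\right) - 7\right) = 2 - \left(-7 + a^{2} - 14 a\right) = 2 + \left(7 - a^{2} + 14 a\right) = 9 - a^{2} + 14 a$)
$p{\left(3 + 4 h{\left(-2,-2 \right)} \right)} 94 = \left(9 - \left(3 + 4 \left(-2\right)\right)^{2} + 14 \left(3 + 4 \left(-2\right)\right)\right) 94 = \left(9 - \left(3 - 8\right)^{2} + 14 \left(3 - 8\right)\right) 94 = \left(9 - \left(-5\right)^{2} + 14 \left(-5\right)\right) 94 = \left(9 - 25 - 70\right) 94 = \left(-86\right) 94 = -8084$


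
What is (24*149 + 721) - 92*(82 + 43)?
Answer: -7203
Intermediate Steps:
(24*149 + 721) - 92*(82 + 43) = (3576 + 721) - 92*125 = 4297 - 11500 = -7203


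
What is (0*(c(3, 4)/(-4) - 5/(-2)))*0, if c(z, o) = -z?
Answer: 0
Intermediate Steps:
(0*(c(3, 4)/(-4) - 5/(-2)))*0 = (0*(-1*3/(-4) - 5/(-2)))*0 = (0*(-3*(-1/4) - 5*(-1/2)))*0 = (0*(3/4 + 5/2))*0 = (0*(13/4))*0 = 0*0 = 0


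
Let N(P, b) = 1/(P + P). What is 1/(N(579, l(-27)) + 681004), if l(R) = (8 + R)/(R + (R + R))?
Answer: 1158/788602633 ≈ 1.4684e-6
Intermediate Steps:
l(R) = (8 + R)/(3*R) (l(R) = (8 + R)/(R + 2*R) = (8 + R)/((3*R)) = (8 + R)*(1/(3*R)) = (8 + R)/(3*R))
N(P, b) = 1/(2*P)
1/(N(579, l(-27)) + 681004) = 1/((1/2)/579 + 681004) = 1/((1/2)*(1/579) + 681004) = 1/(1/1158 + 681004) = 1/(788602633/1158) = 1158/788602633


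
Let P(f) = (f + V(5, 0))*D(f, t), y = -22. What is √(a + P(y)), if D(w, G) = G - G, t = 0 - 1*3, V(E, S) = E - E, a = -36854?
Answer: I*√36854 ≈ 191.97*I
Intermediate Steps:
V(E, S) = 0
t = -3 (t = 0 - 3 = -3)
D(w, G) = 0
P(f) = 0 (P(f) = (f + 0)*0 = f*0 = 0)
√(a + P(y)) = √(-36854 + 0) = √(-36854) = I*√36854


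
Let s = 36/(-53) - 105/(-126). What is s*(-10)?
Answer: -245/159 ≈ -1.5409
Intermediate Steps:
s = 49/318 (s = 36*(-1/53) - 105*(-1/126) = -36/53 + ⅚ = 49/318 ≈ 0.15409)
s*(-10) = (49/318)*(-10) = -245/159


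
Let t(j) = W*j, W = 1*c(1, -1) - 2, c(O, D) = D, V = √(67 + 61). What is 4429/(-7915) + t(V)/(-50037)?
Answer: -4429/7915 + 8*√2/16679 ≈ -0.55889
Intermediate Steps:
V = 8*√2 (V = √128 = 8*√2 ≈ 11.314)
W = -3 (W = 1*(-1) - 2 = -1 - 2 = -3)
t(j) = -3*j
4429/(-7915) + t(V)/(-50037) = 4429/(-7915) - 24*√2/(-50037) = 4429*(-1/7915) - 24*√2*(-1/50037) = -4429/7915 + 8*√2/16679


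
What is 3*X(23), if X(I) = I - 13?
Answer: 30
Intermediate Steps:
X(I) = -13 + I
3*X(23) = 3*(-13 + 23) = 3*10 = 30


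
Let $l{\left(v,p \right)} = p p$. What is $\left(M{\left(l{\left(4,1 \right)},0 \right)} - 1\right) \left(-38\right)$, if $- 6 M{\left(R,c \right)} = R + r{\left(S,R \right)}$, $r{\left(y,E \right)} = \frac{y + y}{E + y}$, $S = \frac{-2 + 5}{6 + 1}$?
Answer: $\frac{722}{15} \approx 48.133$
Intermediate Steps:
$S = \frac{3}{7} \approx 0.42857$
$l{\left(v,p \right)} = p^{2}$
$r{\left(y,E \right)} = \frac{2 y}{E + y}$
$M{\left(R,c \right)} = - \frac{R}{6} - \frac{1}{7 \left(\frac{3}{7} + R\right)}$ ($M{\left(R,c \right)} = - \frac{R + 2 \cdot \frac{3}{7} \frac{1}{R + \frac{3}{7}}}{6} = - \frac{R + 2 \cdot \frac{3}{7} \frac{1}{\frac{3}{7} + R}}{6} = - \frac{R + \frac{6}{7 \left(\frac{3}{7} + R\right)}}{6} = - \frac{R}{6} - \frac{1}{7 \left(\frac{3}{7} + R\right)}$)
$\left(M{\left(l{\left(4,1 \right)},0 \right)} - 1\right) \left(-38\right) = \left(\frac{-6 - 1^{2} \left(3 + 7 \cdot 1^{2}\right)}{6 \left(3 + 7 \cdot 1^{2}\right)} - 1\right) \left(-38\right) = \left(\frac{-6 - 1 \left(3 + 7 \cdot 1\right)}{6 \left(3 + 7 \cdot 1\right)} - 1\right) \left(-38\right) = \left(\frac{-6 - 1 \left(3 + 7\right)}{6 \left(3 + 7\right)} - 1\right) \left(-38\right) = \left(\frac{-6 - 1 \cdot 10}{6 \cdot 10} - 1\right) \left(-38\right) = \left(\frac{1}{6} \cdot \frac{1}{10} \left(-6 - 10\right) - 1\right) \left(-38\right) = \left(\frac{1}{6} \cdot \frac{1}{10} \left(-16\right) - 1\right) \left(-38\right) = \left(- \frac{4}{15} - 1\right) \left(-38\right) = \left(- \frac{19}{15}\right) \left(-38\right) = \frac{722}{15}$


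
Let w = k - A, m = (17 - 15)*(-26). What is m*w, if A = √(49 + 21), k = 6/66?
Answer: -52/11 + 52*√70 ≈ 430.34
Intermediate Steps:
k = 1/11 (k = 6*(1/66) = 1/11 ≈ 0.090909)
A = √70 ≈ 8.3666
m = -52 (m = 2*(-26) = -52)
w = 1/11 - √70 ≈ -8.2757
m*w = -52*(1/11 - √70) = -52/11 + 52*√70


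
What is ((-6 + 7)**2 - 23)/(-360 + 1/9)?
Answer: 198/3239 ≈ 0.061130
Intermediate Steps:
((-6 + 7)**2 - 23)/(-360 + 1/9) = (1**2 - 23)/(-360 + 1/9) = (1 - 23)/(-3239/9) = -22*(-9/3239) = 198/3239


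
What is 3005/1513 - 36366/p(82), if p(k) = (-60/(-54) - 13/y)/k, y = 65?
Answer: -4951955215/1513 ≈ -3.2729e+6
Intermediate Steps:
p(k) = 41/(45*k) (p(k) = (-60/(-54) - 13/65)/k = (-60*(-1/54) - 13*1/65)/k = (10/9 - 1/5)/k = 41/(45*k))
3005/1513 - 36366/p(82) = 3005/1513 - 36366/((41/45)/82) = 3005*(1/1513) - 36366/((41/45)*(1/82)) = 3005/1513 - 36366/1/90 = 3005/1513 - 36366*90 = 3005/1513 - 3272940 = -4951955215/1513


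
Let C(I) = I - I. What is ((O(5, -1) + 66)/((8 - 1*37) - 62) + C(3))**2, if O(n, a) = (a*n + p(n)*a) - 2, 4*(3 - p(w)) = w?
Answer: 52441/132496 ≈ 0.39579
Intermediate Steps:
p(w) = 3 - w/4
O(n, a) = -2 + a*n + a*(3 - n/4) (O(n, a) = (a*n + (3 - n/4)*a) - 2 = (a*n + a*(3 - n/4)) - 2 = -2 + a*n + a*(3 - n/4))
C(I) = 0
((O(5, -1) + 66)/((8 - 1*37) - 62) + C(3))**2 = (((-2 + 3*(-1) + (3/4)*(-1)*5) + 66)/((8 - 1*37) - 62) + 0)**2 = (((-2 - 3 - 15/4) + 66)/((8 - 37) - 62) + 0)**2 = ((-35/4 + 66)/(-29 - 62) + 0)**2 = ((229/4)/(-91) + 0)**2 = ((229/4)*(-1/91) + 0)**2 = (-229/364 + 0)**2 = (-229/364)**2 = 52441/132496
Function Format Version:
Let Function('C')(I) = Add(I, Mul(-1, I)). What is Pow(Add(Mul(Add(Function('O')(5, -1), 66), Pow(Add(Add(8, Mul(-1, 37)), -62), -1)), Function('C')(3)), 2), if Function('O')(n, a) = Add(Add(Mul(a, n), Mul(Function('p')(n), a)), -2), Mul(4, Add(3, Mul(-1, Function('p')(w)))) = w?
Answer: Rational(52441, 132496) ≈ 0.39579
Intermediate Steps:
Function('p')(w) = Add(3, Mul(Rational(-1, 4), w))
Function('O')(n, a) = Add(-2, Mul(a, n), Mul(a, Add(3, Mul(Rational(-1, 4), n)))) (Function('O')(n, a) = Add(Add(Mul(a, n), Mul(Add(3, Mul(Rational(-1, 4), n)), a)), -2) = Add(Add(Mul(a, n), Mul(a, Add(3, Mul(Rational(-1, 4), n)))), -2) = Add(-2, Mul(a, n), Mul(a, Add(3, Mul(Rational(-1, 4), n)))))
Function('C')(I) = 0
Pow(Add(Mul(Add(Function('O')(5, -1), 66), Pow(Add(Add(8, Mul(-1, 37)), -62), -1)), Function('C')(3)), 2) = Pow(Add(Mul(Add(Add(-2, Mul(3, -1), Mul(Rational(3, 4), -1, 5)), 66), Pow(Add(Add(8, Mul(-1, 37)), -62), -1)), 0), 2) = Pow(Add(Mul(Add(Add(-2, -3, Rational(-15, 4)), 66), Pow(Add(Add(8, -37), -62), -1)), 0), 2) = Pow(Add(Mul(Add(Rational(-35, 4), 66), Pow(Add(-29, -62), -1)), 0), 2) = Pow(Add(Mul(Rational(229, 4), Pow(-91, -1)), 0), 2) = Pow(Add(Mul(Rational(229, 4), Rational(-1, 91)), 0), 2) = Pow(Add(Rational(-229, 364), 0), 2) = Pow(Rational(-229, 364), 2) = Rational(52441, 132496)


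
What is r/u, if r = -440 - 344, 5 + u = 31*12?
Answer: -784/367 ≈ -2.1362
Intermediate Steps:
u = 367 (u = -5 + 31*12 = -5 + 372 = 367)
r = -784
r/u = -784/367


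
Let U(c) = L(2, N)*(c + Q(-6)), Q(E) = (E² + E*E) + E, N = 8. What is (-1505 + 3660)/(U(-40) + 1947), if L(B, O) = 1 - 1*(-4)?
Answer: 2155/2077 ≈ 1.0376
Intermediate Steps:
L(B, O) = 5 (L(B, O) = 1 + 4 = 5)
Q(E) = E + 2*E² (Q(E) = (E² + E²) + E = 2*E² + E = E + 2*E²)
U(c) = 330 + 5*c (U(c) = 5*(c - 6*(1 + 2*(-6))) = 5*(c - 6*(1 - 12)) = 5*(c - 6*(-11)) = 5*(c + 66) = 5*(66 + c) = 330 + 5*c)
(-1505 + 3660)/(U(-40) + 1947) = (-1505 + 3660)/((330 + 5*(-40)) + 1947) = 2155/((330 - 200) + 1947) = 2155/(130 + 1947) = 2155/2077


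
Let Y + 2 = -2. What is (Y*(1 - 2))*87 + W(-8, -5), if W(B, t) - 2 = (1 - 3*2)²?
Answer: 375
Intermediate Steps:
Y = -4 (Y = -2 - 2 = -4)
W(B, t) = 27 (W(B, t) = 2 + (1 - 3*2)² = 2 + (1 - 6)² = 2 + (-5)² = 2 + 25 = 27)
(Y*(1 - 2))*87 + W(-8, -5) = -4*(1 - 2)*87 + 27 = -4*(-1)*87 + 27 = 4*87 + 27 = 348 + 27 = 375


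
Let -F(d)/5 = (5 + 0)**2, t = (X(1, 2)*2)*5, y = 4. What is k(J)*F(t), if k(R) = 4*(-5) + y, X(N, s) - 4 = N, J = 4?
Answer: 2000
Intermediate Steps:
X(N, s) = 4 + N
k(R) = -16 (k(R) = 4*(-5) + 4 = -20 + 4 = -16)
t = 50 (t = ((4 + 1)*2)*5 = (5*2)*5 = 10*5 = 50)
F(d) = -125 (F(d) = -5*(5 + 0)**2 = -5*5**2 = -5*25 = -125)
k(J)*F(t) = -16*(-125) = 2000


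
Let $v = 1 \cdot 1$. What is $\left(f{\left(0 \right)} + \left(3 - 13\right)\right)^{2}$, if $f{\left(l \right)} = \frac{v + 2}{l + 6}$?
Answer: $\frac{361}{4} \approx 90.25$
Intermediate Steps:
$v = 1$
$f{\left(l \right)} = \frac{3}{6 + l}$ ($f{\left(l \right)} = \frac{1 + 2}{l + 6} = \frac{3}{6 + l}$)
$\left(f{\left(0 \right)} + \left(3 - 13\right)\right)^{2} = \left(\frac{3}{6 + 0} + \left(3 - 13\right)\right)^{2} = \left(\frac{3}{6} + \left(3 - 13\right)\right)^{2} = \left(3 \cdot \frac{1}{6} - 10\right)^{2} = \left(\frac{1}{2} - 10\right)^{2} = \left(- \frac{19}{2}\right)^{2} = \frac{361}{4}$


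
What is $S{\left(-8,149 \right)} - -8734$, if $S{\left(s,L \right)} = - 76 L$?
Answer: $-2590$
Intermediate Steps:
$S{\left(-8,149 \right)} - -8734 = \left(-76\right) 149 - -8734 = -11324 + 8734 = -2590$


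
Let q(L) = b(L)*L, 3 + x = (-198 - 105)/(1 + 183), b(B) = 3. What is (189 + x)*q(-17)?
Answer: -1729971/184 ≈ -9402.0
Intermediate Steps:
x = -855/184 (x = -3 + (-198 - 105)/(1 + 183) = -3 - 303/184 = -855/184 ≈ -4.6467)
q(L) = 3*L
(189 + x)*q(-17) = (189 - 855/184)*(3*(-17)) = (33921/184)*(-51) = -1729971/184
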